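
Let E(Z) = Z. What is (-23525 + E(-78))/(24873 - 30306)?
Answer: 23603/5433 ≈ 4.3444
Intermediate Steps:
(-23525 + E(-78))/(24873 - 30306) = (-23525 - 78)/(24873 - 30306) = -23603/(-5433) = -23603*(-1/5433) = 23603/5433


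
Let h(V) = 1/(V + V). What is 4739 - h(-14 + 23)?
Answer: 85301/18 ≈ 4738.9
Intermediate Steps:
h(V) = 1/(2*V)
4739 - h(-14 + 23) = 4739 - 1/(2*(-14 + 23)) = 4739 - 1/(2*9) = 4739 - 1*1/18 = 4739 - 1/18 = 85301/18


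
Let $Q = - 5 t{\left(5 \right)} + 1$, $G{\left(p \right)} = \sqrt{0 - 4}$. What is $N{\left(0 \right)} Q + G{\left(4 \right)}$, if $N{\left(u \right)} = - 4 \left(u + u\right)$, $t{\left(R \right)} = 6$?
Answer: $2 i \approx 2.0 i$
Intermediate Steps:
$G{\left(p \right)} = 2 i$ ($G{\left(p \right)} = \sqrt{-4} = 2 i$)
$N{\left(u \right)} = - 8 u$ ($N{\left(u \right)} = - 4 \cdot 2 u = - 8 u$)
$Q = -29$ ($Q = \left(-5\right) 6 + 1 = -30 + 1 = -29$)
$N{\left(0 \right)} Q + G{\left(4 \right)} = \left(-8\right) 0 \left(-29\right) + 2 i = 0 \left(-29\right) + 2 i = 0 + 2 i = 2 i$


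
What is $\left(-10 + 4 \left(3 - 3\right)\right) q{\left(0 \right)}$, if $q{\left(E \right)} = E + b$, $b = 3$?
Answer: $-30$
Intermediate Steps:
$q{\left(E \right)} = 3 + E$ ($q{\left(E \right)} = E + 3 = 3 + E$)
$\left(-10 + 4 \left(3 - 3\right)\right) q{\left(0 \right)} = \left(-10 + 4 \left(3 - 3\right)\right) \left(3 + 0\right) = \left(-10 + 4 \cdot 0\right) 3 = \left(-10 + 0\right) 3 = \left(-10\right) 3 = -30$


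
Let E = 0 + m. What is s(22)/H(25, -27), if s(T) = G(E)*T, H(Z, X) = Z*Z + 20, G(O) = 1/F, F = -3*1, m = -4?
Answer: -22/1935 ≈ -0.011370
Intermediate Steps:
F = -3
E = -4 (E = 0 - 4 = -4)
G(O) = -⅓ (G(O) = 1/(-3) = -⅓)
H(Z, X) = 20 + Z² (H(Z, X) = Z² + 20 = 20 + Z²)
s(T) = -T/3
s(22)/H(25, -27) = (-⅓*22)/(20 + 25²) = -22/(3*(20 + 625)) = -22/3/645 = -22/3*1/645 = -22/1935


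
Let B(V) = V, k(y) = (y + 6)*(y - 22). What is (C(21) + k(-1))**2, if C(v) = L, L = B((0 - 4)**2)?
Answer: 9801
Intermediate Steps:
k(y) = (-22 + y)*(6 + y) (k(y) = (6 + y)*(-22 + y) = (-22 + y)*(6 + y))
L = 16 (L = (0 - 4)**2 = (-4)**2 = 16)
C(v) = 16
(C(21) + k(-1))**2 = (16 + (-132 + (-1)**2 - 16*(-1)))**2 = (16 + (-132 + 1 + 16))**2 = (16 - 115)**2 = (-99)**2 = 9801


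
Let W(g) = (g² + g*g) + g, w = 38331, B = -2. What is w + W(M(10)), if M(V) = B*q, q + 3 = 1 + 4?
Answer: 38359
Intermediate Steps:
q = 2 (q = -3 + (1 + 4) = -3 + 5 = 2)
M(V) = -4 (M(V) = -2*2 = -4)
W(g) = g + 2*g² (W(g) = (g² + g²) + g = 2*g² + g = g + 2*g²)
w + W(M(10)) = 38331 - 4*(1 + 2*(-4)) = 38331 - 4*(1 - 8) = 38331 - 4*(-7) = 38331 + 28 = 38359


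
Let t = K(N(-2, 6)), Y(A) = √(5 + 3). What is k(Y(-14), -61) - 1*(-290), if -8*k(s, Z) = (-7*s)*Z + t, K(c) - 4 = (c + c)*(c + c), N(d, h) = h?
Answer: 543/2 - 427*√2/4 ≈ 120.53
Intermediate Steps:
Y(A) = 2*√2 (Y(A) = √8 = 2*√2)
K(c) = 4 + 4*c² (K(c) = 4 + (c + c)*(c + c) = 4 + (2*c)*(2*c) = 4 + 4*c²)
t = 148 (t = 4 + 4*6² = 4 + 4*36 = 4 + 144 = 148)
k(s, Z) = -37/2 + 7*Z*s/8 (k(s, Z) = -((-7*s)*Z + 148)/8 = -(-7*Z*s + 148)/8 = -(148 - 7*Z*s)/8 = -37/2 + 7*Z*s/8)
k(Y(-14), -61) - 1*(-290) = (-37/2 + (7/8)*(-61)*(2*√2)) - 1*(-290) = (-37/2 - 427*√2/4) + 290 = 543/2 - 427*√2/4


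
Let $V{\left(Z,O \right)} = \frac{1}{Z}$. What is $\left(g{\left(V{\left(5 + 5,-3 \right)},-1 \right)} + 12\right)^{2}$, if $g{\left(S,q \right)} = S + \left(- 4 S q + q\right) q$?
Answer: $\frac{16129}{100} \approx 161.29$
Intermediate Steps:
$g{\left(S,q \right)} = S + q \left(q - 4 S q\right)$ ($g{\left(S,q \right)} = S + \left(- 4 S q + q\right) q = S + \left(q - 4 S q\right) q = S + q \left(q - 4 S q\right)$)
$\left(g{\left(V{\left(5 + 5,-3 \right)},-1 \right)} + 12\right)^{2} = \left(\left(\frac{1}{5 + 5} + \left(-1\right)^{2} - \frac{4 \left(-1\right)^{2}}{5 + 5}\right) + 12\right)^{2} = \left(\left(\frac{1}{10} + 1 - 4 \cdot \frac{1}{10} \cdot 1\right) + 12\right)^{2} = \left(\left(\frac{1}{10} + 1 - \frac{2}{5} \cdot 1\right) + 12\right)^{2} = \left(\left(\frac{1}{10} + 1 - \frac{2}{5}\right) + 12\right)^{2} = \left(\frac{7}{10} + 12\right)^{2} = \left(\frac{127}{10}\right)^{2} = \frac{16129}{100}$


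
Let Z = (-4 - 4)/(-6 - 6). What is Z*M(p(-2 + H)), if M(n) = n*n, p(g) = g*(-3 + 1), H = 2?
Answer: 0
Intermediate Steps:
p(g) = -2*g (p(g) = g*(-2) = -2*g)
M(n) = n²
Z = ⅔ (Z = -8/(-12) = -8*(-1/12) = ⅔ ≈ 0.66667)
Z*M(p(-2 + H)) = 2*(-2*(-2 + 2))²/3 = 2*(-2*0)²/3 = (⅔)*0² = (⅔)*0 = 0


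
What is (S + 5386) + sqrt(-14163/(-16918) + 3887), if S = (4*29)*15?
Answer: 7126 + sqrt(1112771789822)/16918 ≈ 7188.4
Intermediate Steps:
S = 1740 (S = 116*15 = 1740)
(S + 5386) + sqrt(-14163/(-16918) + 3887) = (1740 + 5386) + sqrt(-14163/(-16918) + 3887) = 7126 + sqrt(-14163*(-1/16918) + 3887) = 7126 + sqrt(14163/16918 + 3887) = 7126 + sqrt(65774429/16918) = 7126 + sqrt(1112771789822)/16918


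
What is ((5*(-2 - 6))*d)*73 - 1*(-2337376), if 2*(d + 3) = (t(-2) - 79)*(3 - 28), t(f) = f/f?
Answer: -500864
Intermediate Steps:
t(f) = 1
d = 972 (d = -3 + ((1 - 79)*(3 - 28))/2 = -3 + (-78*(-25))/2 = -3 + (½)*1950 = -3 + 975 = 972)
((5*(-2 - 6))*d)*73 - 1*(-2337376) = ((5*(-2 - 6))*972)*73 - 1*(-2337376) = ((5*(-8))*972)*73 + 2337376 = -40*972*73 + 2337376 = -38880*73 + 2337376 = -2838240 + 2337376 = -500864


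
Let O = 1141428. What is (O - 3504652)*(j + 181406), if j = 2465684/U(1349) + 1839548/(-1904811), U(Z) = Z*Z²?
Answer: -2004665727328694920256112944/4676142522562239 ≈ -4.2870e+11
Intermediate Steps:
U(Z) = Z³
j = -4511230968134128/4676142522562239 (j = 2465684/(1349³) + 1839548/(-1904811) = 2465684/2454911549 + 1839548*(-1/1904811) = 2465684*(1/2454911549) - 1839548/1904811 = 2465684/2454911549 - 1839548/1904811 = -4511230968134128/4676142522562239 ≈ -0.96473)
(O - 3504652)*(j + 181406) = (1141428 - 3504652)*(-4511230968134128/4676142522562239 + 181406) = -2363224*848275799216957393906/4676142522562239 = -2004665727328694920256112944/4676142522562239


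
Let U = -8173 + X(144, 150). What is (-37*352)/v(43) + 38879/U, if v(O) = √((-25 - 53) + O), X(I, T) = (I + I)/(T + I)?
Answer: -1905071/400429 + 13024*I*√35/35 ≈ -4.7576 + 2201.5*I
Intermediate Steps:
X(I, T) = 2*I/(I + T) (X(I, T) = (2*I)/(I + T) = 2*I/(I + T))
v(O) = √(-78 + O)
U = -400429/49 (U = -8173 + 2*144/(144 + 150) = -8173 + 2*144/294 = -8173 + 2*144*(1/294) = -8173 + 48/49 = -400429/49 ≈ -8172.0)
(-37*352)/v(43) + 38879/U = (-37*352)/(√(-78 + 43)) + 38879/(-400429/49) = -13024*(-I*√35/35) + 38879*(-49/400429) = -13024*(-I*√35/35) - 1905071/400429 = -(-13024)*I*√35/35 - 1905071/400429 = 13024*I*√35/35 - 1905071/400429 = -1905071/400429 + 13024*I*√35/35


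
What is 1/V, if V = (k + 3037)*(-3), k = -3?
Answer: -1/9102 ≈ -0.00010987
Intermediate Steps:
V = -9102 (V = (-3 + 3037)*(-3) = 3034*(-3) = -9102)
1/V = 1/(-9102) = -1/9102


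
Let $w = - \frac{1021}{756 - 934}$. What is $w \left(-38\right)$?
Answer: $- \frac{19399}{89} \approx -217.97$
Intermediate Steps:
$w = \frac{1021}{178}$ ($w = - \frac{1021}{756 - 934} = - \frac{1021}{-178} = \left(-1021\right) \left(- \frac{1}{178}\right) = \frac{1021}{178} \approx 5.736$)
$w \left(-38\right) = \frac{1021}{178} \left(-38\right) = - \frac{19399}{89}$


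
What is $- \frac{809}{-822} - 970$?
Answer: $- \frac{796531}{822} \approx -969.02$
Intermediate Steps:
$- \frac{809}{-822} - 970 = \left(-809\right) \left(- \frac{1}{822}\right) - 970 = \frac{809}{822} - 970 = - \frac{796531}{822}$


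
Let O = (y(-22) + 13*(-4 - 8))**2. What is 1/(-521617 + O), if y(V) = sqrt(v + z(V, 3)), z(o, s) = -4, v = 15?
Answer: -248635/123638191058 + 78*sqrt(11)/61819095529 ≈ -2.0068e-6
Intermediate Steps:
y(V) = sqrt(11) (y(V) = sqrt(15 - 4) = sqrt(11))
O = (-156 + sqrt(11))**2 (O = (sqrt(11) + 13*(-4 - 8))**2 = (sqrt(11) + 13*(-12))**2 = (sqrt(11) - 156)**2 = (-156 + sqrt(11))**2 ≈ 23312.)
1/(-521617 + O) = 1/(-521617 + (156 - sqrt(11))**2)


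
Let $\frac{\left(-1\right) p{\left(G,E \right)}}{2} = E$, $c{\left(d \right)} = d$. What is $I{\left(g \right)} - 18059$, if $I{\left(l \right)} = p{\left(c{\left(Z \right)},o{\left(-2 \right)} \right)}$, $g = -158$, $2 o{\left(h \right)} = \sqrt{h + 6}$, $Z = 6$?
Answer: $-18061$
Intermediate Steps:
$o{\left(h \right)} = \frac{\sqrt{6 + h}}{2}$ ($o{\left(h \right)} = \frac{\sqrt{h + 6}}{2} = \frac{\sqrt{6 + h}}{2}$)
$p{\left(G,E \right)} = - 2 E$
$I{\left(l \right)} = -2$ ($I{\left(l \right)} = - 2 \frac{\sqrt{6 - 2}}{2} = - 2 \frac{\sqrt{4}}{2} = - 2 \cdot \frac{1}{2} \cdot 2 = \left(-2\right) 1 = -2$)
$I{\left(g \right)} - 18059 = -2 - 18059 = -18061$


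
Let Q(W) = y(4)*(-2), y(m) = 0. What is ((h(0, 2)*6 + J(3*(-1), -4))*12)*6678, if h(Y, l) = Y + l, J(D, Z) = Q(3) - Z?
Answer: 1282176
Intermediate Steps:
Q(W) = 0 (Q(W) = 0*(-2) = 0)
J(D, Z) = -Z (J(D, Z) = 0 - Z = -Z)
((h(0, 2)*6 + J(3*(-1), -4))*12)*6678 = (((0 + 2)*6 - 1*(-4))*12)*6678 = ((2*6 + 4)*12)*6678 = ((12 + 4)*12)*6678 = (16*12)*6678 = 192*6678 = 1282176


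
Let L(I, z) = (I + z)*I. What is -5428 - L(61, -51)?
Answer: -6038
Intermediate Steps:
L(I, z) = I*(I + z)
-5428 - L(61, -51) = -5428 - 61*(61 - 51) = -5428 - 61*10 = -5428 - 1*610 = -5428 - 610 = -6038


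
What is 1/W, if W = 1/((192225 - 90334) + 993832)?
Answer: 1095723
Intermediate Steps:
W = 1/1095723 (W = 1/(101891 + 993832) = 1/1095723 ≈ 9.1264e-7)
1/W = 1/(1/1095723) = 1095723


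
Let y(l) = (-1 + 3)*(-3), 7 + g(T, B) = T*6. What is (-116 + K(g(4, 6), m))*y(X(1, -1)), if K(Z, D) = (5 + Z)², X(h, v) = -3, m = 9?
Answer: -2208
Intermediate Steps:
g(T, B) = -7 + 6*T (g(T, B) = -7 + T*6 = -7 + 6*T)
y(l) = -6 (y(l) = 2*(-3) = -6)
(-116 + K(g(4, 6), m))*y(X(1, -1)) = (-116 + (5 + (-7 + 6*4))²)*(-6) = (-116 + (5 + (-7 + 24))²)*(-6) = (-116 + (5 + 17)²)*(-6) = (-116 + 22²)*(-6) = (-116 + 484)*(-6) = 368*(-6) = -2208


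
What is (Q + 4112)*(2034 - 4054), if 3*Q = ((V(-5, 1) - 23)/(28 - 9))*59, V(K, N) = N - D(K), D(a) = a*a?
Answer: -467854220/57 ≈ -8.2080e+6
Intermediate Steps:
D(a) = a²
V(K, N) = N - K²
Q = -2773/57 (Q = ((((1 - 1*(-5)²) - 23)/(28 - 9))*59)/3 = ((((1 - 1*25) - 23)/19)*59)/3 = ((((1 - 25) - 23)*(1/19))*59)/3 = (((-24 - 23)*(1/19))*59)/3 = (-47*1/19*59)/3 = (-47/19*59)/3 = (⅓)*(-2773/19) = -2773/57 ≈ -48.649)
(Q + 4112)*(2034 - 4054) = (-2773/57 + 4112)*(2034 - 4054) = (231611/57)*(-2020) = -467854220/57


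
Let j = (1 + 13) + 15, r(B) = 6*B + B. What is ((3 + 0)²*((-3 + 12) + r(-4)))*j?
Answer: -4959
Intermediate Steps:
r(B) = 7*B
j = 29 (j = 14 + 15 = 29)
((3 + 0)²*((-3 + 12) + r(-4)))*j = ((3 + 0)²*((-3 + 12) + 7*(-4)))*29 = (3²*(9 - 28))*29 = (9*(-19))*29 = -171*29 = -4959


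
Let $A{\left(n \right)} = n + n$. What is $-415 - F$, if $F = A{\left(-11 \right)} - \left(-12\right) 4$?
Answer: $-441$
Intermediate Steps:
$A{\left(n \right)} = 2 n$
$F = 26$ ($F = 2 \left(-11\right) - \left(-12\right) 4 = -22 - -48 = -22 + 48 = 26$)
$-415 - F = -415 - 26 = -441$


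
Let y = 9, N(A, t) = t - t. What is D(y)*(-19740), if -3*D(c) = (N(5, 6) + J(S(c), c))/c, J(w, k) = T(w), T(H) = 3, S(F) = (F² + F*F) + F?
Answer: 6580/3 ≈ 2193.3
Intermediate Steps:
S(F) = F + 2*F² (S(F) = (F² + F²) + F = 2*F² + F = F + 2*F²)
N(A, t) = 0
J(w, k) = 3
D(c) = -1/c (D(c) = -(0 + 3)/(3*c) = -1/c)
D(y)*(-19740) = -1/9*(-19740) = -1*⅑*(-19740) = -⅑*(-19740) = 6580/3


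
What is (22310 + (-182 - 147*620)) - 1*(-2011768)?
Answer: 1942756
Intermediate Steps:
(22310 + (-182 - 147*620)) - 1*(-2011768) = (22310 + (-182 - 91140)) + 2011768 = (22310 - 91322) + 2011768 = -69012 + 2011768 = 1942756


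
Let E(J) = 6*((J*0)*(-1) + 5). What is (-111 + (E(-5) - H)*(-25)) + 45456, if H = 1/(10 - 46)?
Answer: 1605395/36 ≈ 44594.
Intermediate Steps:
E(J) = 30 (E(J) = 6*(0*(-1) + 5) = 6*(0 + 5) = 6*5 = 30)
H = -1/36 (H = 1/(-36) = -1/36 ≈ -0.027778)
(-111 + (E(-5) - H)*(-25)) + 45456 = (-111 + (30 - 1*(-1/36))*(-25)) + 45456 = (-111 + (30 + 1/36)*(-25)) + 45456 = (-111 + (1081/36)*(-25)) + 45456 = (-111 - 27025/36) + 45456 = -31021/36 + 45456 = 1605395/36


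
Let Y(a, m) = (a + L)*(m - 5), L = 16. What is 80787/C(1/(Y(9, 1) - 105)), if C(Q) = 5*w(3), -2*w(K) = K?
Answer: -53858/5 ≈ -10772.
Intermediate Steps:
w(K) = -K/2
Y(a, m) = (-5 + m)*(16 + a) (Y(a, m) = (a + 16)*(m - 5) = (16 + a)*(-5 + m) = (-5 + m)*(16 + a))
C(Q) = -15/2 (C(Q) = 5*(-½*3) = 5*(-3/2) = -15/2)
80787/C(1/(Y(9, 1) - 105)) = 80787/(-15/2) = 80787*(-2/15) = -53858/5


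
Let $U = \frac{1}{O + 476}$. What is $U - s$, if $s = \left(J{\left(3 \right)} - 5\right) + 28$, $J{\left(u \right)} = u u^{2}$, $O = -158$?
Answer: $- \frac{15899}{318} \approx -49.997$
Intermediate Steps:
$J{\left(u \right)} = u^{3}$
$U = \frac{1}{318}$ ($U = \frac{1}{-158 + 476} = \frac{1}{318} \approx 0.0031447$)
$s = 50$ ($s = \left(3^{3} - 5\right) + 28 = \left(27 - 5\right) + 28 = 22 + 28 = 50$)
$U - s = \frac{1}{318} - 50 = - \frac{15899}{318}$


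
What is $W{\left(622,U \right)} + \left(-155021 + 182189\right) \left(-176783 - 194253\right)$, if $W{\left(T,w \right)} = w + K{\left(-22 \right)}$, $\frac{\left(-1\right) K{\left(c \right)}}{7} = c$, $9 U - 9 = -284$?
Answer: $- \frac{90722753321}{9} \approx -1.008 \cdot 10^{10}$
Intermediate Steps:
$U = - \frac{275}{9}$ ($U = 1 + \frac{1}{9} \left(-284\right) = 1 - \frac{284}{9} = - \frac{275}{9} \approx -30.556$)
$K{\left(c \right)} = - 7 c$
$W{\left(T,w \right)} = 154 + w$ ($W{\left(T,w \right)} = w - -154 = w + 154 = 154 + w$)
$W{\left(622,U \right)} + \left(-155021 + 182189\right) \left(-176783 - 194253\right) = \left(154 - \frac{275}{9}\right) + \left(-155021 + 182189\right) \left(-176783 - 194253\right) = \frac{1111}{9} + 27168 \left(-371036\right) = \frac{1111}{9} - 10080306048 = - \frac{90722753321}{9}$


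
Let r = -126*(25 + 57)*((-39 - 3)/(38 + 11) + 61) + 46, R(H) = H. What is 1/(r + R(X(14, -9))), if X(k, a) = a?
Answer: -1/621359 ≈ -1.6094e-6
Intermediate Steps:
r = -621350 (r = -10332*(-42/49 + 61) + 46 = -10332*(-42*1/49 + 61) + 46 = -10332*(-6/7 + 61) + 46 = -10332*421/7 + 46 = -126*34522/7 + 46 = -621396 + 46 = -621350)
1/(r + R(X(14, -9))) = 1/(-621350 - 9) = 1/(-621359) = -1/621359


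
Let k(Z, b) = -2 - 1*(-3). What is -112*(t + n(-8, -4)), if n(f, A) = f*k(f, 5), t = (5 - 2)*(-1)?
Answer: 1232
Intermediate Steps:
t = -3 (t = 3*(-1) = -3)
k(Z, b) = 1 (k(Z, b) = -2 + 3 = 1)
n(f, A) = f (n(f, A) = f*1 = f)
-112*(t + n(-8, -4)) = -112*(-3 - 8) = -112*(-11) = 1232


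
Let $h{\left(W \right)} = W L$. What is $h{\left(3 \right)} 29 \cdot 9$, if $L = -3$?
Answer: $-2349$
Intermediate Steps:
$h{\left(W \right)} = - 3 W$ ($h{\left(W \right)} = W \left(-3\right) = - 3 W$)
$h{\left(3 \right)} 29 \cdot 9 = \left(-3\right) 3 \cdot 29 \cdot 9 = \left(-9\right) 29 \cdot 9 = \left(-261\right) 9 = -2349$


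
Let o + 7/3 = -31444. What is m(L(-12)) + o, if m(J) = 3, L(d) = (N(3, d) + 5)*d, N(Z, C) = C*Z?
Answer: -94330/3 ≈ -31443.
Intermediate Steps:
o = -94339/3 (o = -7/3 - 31444 = -94339/3 ≈ -31446.)
L(d) = d*(5 + 3*d) (L(d) = (d*3 + 5)*d = (3*d + 5)*d = (5 + 3*d)*d = d*(5 + 3*d))
m(L(-12)) + o = 3 - 94339/3 = -94330/3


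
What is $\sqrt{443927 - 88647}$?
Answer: $4 \sqrt{22205} \approx 596.05$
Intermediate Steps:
$\sqrt{443927 - 88647} = \sqrt{355280} = 4 \sqrt{22205}$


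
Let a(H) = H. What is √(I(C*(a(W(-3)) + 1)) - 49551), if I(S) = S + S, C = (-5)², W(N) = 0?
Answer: I*√49501 ≈ 222.49*I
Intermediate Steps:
C = 25
I(S) = 2*S
√(I(C*(a(W(-3)) + 1)) - 49551) = √(2*(25*(0 + 1)) - 49551) = √(2*(25*1) - 49551) = √(2*25 - 49551) = √(50 - 49551) = √(-49501) = I*√49501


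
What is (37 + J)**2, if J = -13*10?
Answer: 8649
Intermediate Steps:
J = -130
(37 + J)**2 = (37 - 130)**2 = (-93)**2 = 8649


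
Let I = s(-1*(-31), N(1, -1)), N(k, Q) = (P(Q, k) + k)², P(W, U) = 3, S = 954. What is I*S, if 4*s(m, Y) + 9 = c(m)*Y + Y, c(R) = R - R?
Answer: 3339/2 ≈ 1669.5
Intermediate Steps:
c(R) = 0
N(k, Q) = (3 + k)²
s(m, Y) = -9/4 + Y/4 (s(m, Y) = -9/4 + (0*Y + Y)/4 = -9/4 + (0 + Y)/4 = -9/4 + Y/4)
I = 7/4 (I = -9/4 + (3 + 1)²/4 = -9/4 + (¼)*4² = -9/4 + (¼)*16 = -9/4 + 4 = 7/4 ≈ 1.7500)
I*S = (7/4)*954 = 3339/2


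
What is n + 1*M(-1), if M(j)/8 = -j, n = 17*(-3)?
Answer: -43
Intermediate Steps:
n = -51
M(j) = -8*j (M(j) = 8*(-j) = -8*j)
n + 1*M(-1) = -51 + 1*(-8*(-1)) = -51 + 1*8 = -51 + 8 = -43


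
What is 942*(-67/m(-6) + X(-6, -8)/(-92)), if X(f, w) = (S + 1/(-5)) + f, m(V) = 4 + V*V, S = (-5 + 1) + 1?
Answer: -29673/20 ≈ -1483.7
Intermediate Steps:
S = -3 (S = -4 + 1 = -3)
m(V) = 4 + V²
X(f, w) = -16/5 + f (X(f, w) = (-3 + 1/(-5)) + f = (-3 - ⅕) + f = -16/5 + f)
942*(-67/m(-6) + X(-6, -8)/(-92)) = 942*(-67/(4 + (-6)²) + (-16/5 - 6)/(-92)) = 942*(-67/(4 + 36) - 46/5*(-1/92)) = 942*(-67/40 + ⅒) = 942*(-63/40) = -29673/20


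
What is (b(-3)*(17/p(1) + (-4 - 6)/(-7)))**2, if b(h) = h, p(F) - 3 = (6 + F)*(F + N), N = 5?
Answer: 323761/11025 ≈ 29.366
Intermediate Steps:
p(F) = 3 + (5 + F)*(6 + F) (p(F) = 3 + (6 + F)*(F + 5) = 3 + (6 + F)*(5 + F) = 3 + (5 + F)*(6 + F))
(b(-3)*(17/p(1) + (-4 - 6)/(-7)))**2 = (-3*(17/(33 + 1**2 + 11*1) + (-4 - 6)/(-7)))**2 = (-3*(17/(33 + 1 + 11) - 10*(-1/7)))**2 = (-3*(17/45 + 10/7))**2 = (-3*569/315)**2 = (-569/105)**2 = 323761/11025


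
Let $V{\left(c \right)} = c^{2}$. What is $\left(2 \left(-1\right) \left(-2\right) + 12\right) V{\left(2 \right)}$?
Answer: $64$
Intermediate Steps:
$\left(2 \left(-1\right) \left(-2\right) + 12\right) V{\left(2 \right)} = \left(2 \left(-1\right) \left(-2\right) + 12\right) 2^{2} = \left(\left(-2\right) \left(-2\right) + 12\right) 4 = \left(4 + 12\right) 4 = 16 \cdot 4 = 64$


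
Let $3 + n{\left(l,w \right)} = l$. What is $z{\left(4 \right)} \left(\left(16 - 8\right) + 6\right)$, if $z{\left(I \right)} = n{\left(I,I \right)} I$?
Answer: $56$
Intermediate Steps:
$n{\left(l,w \right)} = -3 + l$
$z{\left(I \right)} = I \left(-3 + I\right)$ ($z{\left(I \right)} = \left(-3 + I\right) I = I \left(-3 + I\right)$)
$z{\left(4 \right)} \left(\left(16 - 8\right) + 6\right) = 4 \left(-3 + 4\right) \left(\left(16 - 8\right) + 6\right) = 4 \cdot 1 \left(8 + 6\right) = 4 \cdot 14 = 56$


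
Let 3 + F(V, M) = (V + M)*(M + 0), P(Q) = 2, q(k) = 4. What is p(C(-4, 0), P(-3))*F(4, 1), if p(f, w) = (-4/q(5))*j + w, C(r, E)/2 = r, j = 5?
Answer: -6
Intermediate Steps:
C(r, E) = 2*r
p(f, w) = -5 + w (p(f, w) = -4/4*5 + w = -4*1/4*5 + w = -1*5 + w = -5 + w)
F(V, M) = -3 + M*(M + V) (F(V, M) = -3 + (V + M)*(M + 0) = -3 + (M + V)*M = -3 + M*(M + V))
p(C(-4, 0), P(-3))*F(4, 1) = (-5 + 2)*(-3 + 1**2 + 1*4) = -3*(-3 + 1 + 4) = -3*2 = -6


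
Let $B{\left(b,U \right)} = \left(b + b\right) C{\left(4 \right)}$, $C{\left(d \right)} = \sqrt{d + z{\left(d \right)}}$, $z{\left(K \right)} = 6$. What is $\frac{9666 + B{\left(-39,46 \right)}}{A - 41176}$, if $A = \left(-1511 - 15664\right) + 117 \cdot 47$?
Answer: $- \frac{4833}{26426} + \frac{39 \sqrt{10}}{26426} \approx -0.17822$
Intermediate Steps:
$C{\left(d \right)} = \sqrt{6 + d}$ ($C{\left(d \right)} = \sqrt{d + 6} = \sqrt{6 + d}$)
$B{\left(b,U \right)} = 2 b \sqrt{10}$ ($B{\left(b,U \right)} = \left(b + b\right) \sqrt{6 + 4} = 2 b \sqrt{10}$)
$A = -11676$ ($A = -17175 + 5499 = -11676$)
$\frac{9666 + B{\left(-39,46 \right)}}{A - 41176} = \frac{9666 + 2 \left(-39\right) \sqrt{10}}{-11676 - 41176} = \frac{9666 - 78 \sqrt{10}}{-52852} = \left(9666 - 78 \sqrt{10}\right) \left(- \frac{1}{52852}\right) = - \frac{4833}{26426} + \frac{39 \sqrt{10}}{26426}$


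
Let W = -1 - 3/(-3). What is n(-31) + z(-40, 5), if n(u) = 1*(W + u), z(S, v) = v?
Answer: -26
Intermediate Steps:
W = 0 (W = -1 - ⅓*(-3) = -1 + 1 = 0)
n(u) = u (n(u) = 1*(0 + u) = 1*u = u)
n(-31) + z(-40, 5) = -31 + 5 = -26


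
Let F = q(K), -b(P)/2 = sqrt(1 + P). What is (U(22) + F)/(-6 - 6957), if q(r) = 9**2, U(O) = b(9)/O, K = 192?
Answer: -27/2321 + sqrt(10)/76593 ≈ -0.011592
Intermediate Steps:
b(P) = -2*sqrt(1 + P)
U(O) = -2*sqrt(10)/O (U(O) = (-2*sqrt(1 + 9))/O = (-2*sqrt(10))/O = -2*sqrt(10)/O)
q(r) = 81
F = 81
(U(22) + F)/(-6 - 6957) = (-2*sqrt(10)/22 + 81)/(-6 - 6957) = (-2*sqrt(10)*1/22 + 81)/(-6963) = (-sqrt(10)/11 + 81)*(-1/6963) = (81 - sqrt(10)/11)*(-1/6963) = -27/2321 + sqrt(10)/76593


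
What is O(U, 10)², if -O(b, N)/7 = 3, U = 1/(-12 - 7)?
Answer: 441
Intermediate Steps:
U = -1/19 (U = 1/(-19) = -1/19 ≈ -0.052632)
O(b, N) = -21 (O(b, N) = -7*3 = -21)
O(U, 10)² = (-21)² = 441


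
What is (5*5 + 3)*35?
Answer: 980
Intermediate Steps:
(5*5 + 3)*35 = (25 + 3)*35 = 28*35 = 980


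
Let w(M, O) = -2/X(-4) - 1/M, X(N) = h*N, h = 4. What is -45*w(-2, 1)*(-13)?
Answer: 2925/8 ≈ 365.63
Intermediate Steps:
X(N) = 4*N
w(M, O) = ⅛ - 1/M (w(M, O) = -2/(4*(-4)) - 1/M = -2/(-16) - 1/M = -2*(-1/16) - 1/M = ⅛ - 1/M)
-45*w(-2, 1)*(-13) = -45*(-8 - 2)/(8*(-2))*(-13) = -45*(-1)*(-10)/(8*2)*(-13) = -45*5/8*(-13) = -225/8*(-13) = 2925/8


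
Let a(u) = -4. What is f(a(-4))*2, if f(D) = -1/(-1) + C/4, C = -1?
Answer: 3/2 ≈ 1.5000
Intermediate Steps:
f(D) = ¾ (f(D) = -1/(-1) - 1/4 = -1*(-1) - 1*¼ = 1 - ¼ = ¾)
f(a(-4))*2 = (¾)*2 = 3/2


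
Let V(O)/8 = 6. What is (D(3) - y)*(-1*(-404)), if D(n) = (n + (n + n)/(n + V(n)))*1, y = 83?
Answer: -548632/17 ≈ -32272.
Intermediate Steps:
V(O) = 48 (V(O) = 8*6 = 48)
D(n) = n + 2*n/(48 + n) (D(n) = (n + (n + n)/(n + 48))*1 = (n + (2*n)/(48 + n))*1 = (n + 2*n/(48 + n))*1 = n + 2*n/(48 + n))
(D(3) - y)*(-1*(-404)) = (3*(50 + 3)/(48 + 3) - 1*83)*(-1*(-404)) = (3*53/51 - 83)*404 = (3*(1/51)*53 - 83)*404 = (53/17 - 83)*404 = -1358/17*404 = -548632/17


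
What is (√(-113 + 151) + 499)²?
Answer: (499 + √38)² ≈ 2.5519e+5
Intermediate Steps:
(√(-113 + 151) + 499)² = (√38 + 499)² = (499 + √38)²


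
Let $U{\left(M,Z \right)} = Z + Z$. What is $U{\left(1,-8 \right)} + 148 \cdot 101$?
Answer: $14932$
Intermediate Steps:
$U{\left(M,Z \right)} = 2 Z$
$U{\left(1,-8 \right)} + 148 \cdot 101 = 2 \left(-8\right) + 148 \cdot 101 = -16 + 14948 = 14932$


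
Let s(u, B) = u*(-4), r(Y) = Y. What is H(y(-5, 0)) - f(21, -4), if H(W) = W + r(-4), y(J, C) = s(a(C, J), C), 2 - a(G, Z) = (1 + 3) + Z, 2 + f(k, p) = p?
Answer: -10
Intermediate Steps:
f(k, p) = -2 + p
a(G, Z) = -2 - Z (a(G, Z) = 2 - ((1 + 3) + Z) = 2 - (4 + Z) = 2 + (-4 - Z) = -2 - Z)
s(u, B) = -4*u
y(J, C) = 8 + 4*J (y(J, C) = -4*(-2 - J) = 8 + 4*J)
H(W) = -4 + W (H(W) = W - 4 = -4 + W)
H(y(-5, 0)) - f(21, -4) = (-4 + (8 + 4*(-5))) - (-2 - 4) = (-4 + (8 - 20)) - 1*(-6) = (-4 - 12) + 6 = -16 + 6 = -10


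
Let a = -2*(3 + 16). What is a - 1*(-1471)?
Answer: 1433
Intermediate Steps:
a = -38 (a = -2*19 = -38)
a - 1*(-1471) = -38 - 1*(-1471) = -38 + 1471 = 1433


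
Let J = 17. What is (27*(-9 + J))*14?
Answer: 3024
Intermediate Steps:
(27*(-9 + J))*14 = (27*(-9 + 17))*14 = (27*8)*14 = 216*14 = 3024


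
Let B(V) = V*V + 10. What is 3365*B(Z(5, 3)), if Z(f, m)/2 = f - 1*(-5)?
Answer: 1379650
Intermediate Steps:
Z(f, m) = 10 + 2*f (Z(f, m) = 2*(f - 1*(-5)) = 2*(f + 5) = 2*(5 + f) = 10 + 2*f)
B(V) = 10 + V² (B(V) = V² + 10 = 10 + V²)
3365*B(Z(5, 3)) = 3365*(10 + (10 + 2*5)²) = 3365*(10 + (10 + 10)²) = 3365*(10 + 20²) = 3365*(10 + 400) = 3365*410 = 1379650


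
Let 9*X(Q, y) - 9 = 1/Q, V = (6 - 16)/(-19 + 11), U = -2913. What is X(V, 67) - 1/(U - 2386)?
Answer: 259696/238455 ≈ 1.0891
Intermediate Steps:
V = 5/4 (V = -10/(-8) = -10*(-⅛) = 5/4 ≈ 1.2500)
X(Q, y) = 1 + 1/(9*Q)
X(V, 67) - 1/(U - 2386) = (⅑ + 5/4)/(5/4) - 1/(-2913 - 2386) = (⅘)*(49/36) - 1/(-5299) = 49/45 - 1*(-1/5299) = 49/45 + 1/5299 = 259696/238455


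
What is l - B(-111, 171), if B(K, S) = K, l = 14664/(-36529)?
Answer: 4040055/36529 ≈ 110.60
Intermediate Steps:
l = -14664/36529 (l = 14664*(-1/36529) = -14664/36529 ≈ -0.40143)
l - B(-111, 171) = -14664/36529 - 1*(-111) = -14664/36529 + 111 = 4040055/36529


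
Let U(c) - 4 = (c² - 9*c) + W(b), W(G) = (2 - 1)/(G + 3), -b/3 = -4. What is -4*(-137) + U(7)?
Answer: 8071/15 ≈ 538.07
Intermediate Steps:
b = 12 (b = -3*(-4) = 12)
W(G) = 1/(3 + G)
U(c) = 61/15 + c² - 9*c (U(c) = 4 + ((c² - 9*c) + 1/(3 + 12)) = 4 + ((c² - 9*c) + 1/15) = 4 + (1/15 + c² - 9*c) = 61/15 + c² - 9*c)
-4*(-137) + U(7) = -4*(-137) + (61/15 + 7² - 9*7) = 548 + (61/15 + 49 - 63) = 548 - 149/15 = 8071/15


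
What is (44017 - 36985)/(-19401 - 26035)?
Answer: -1758/11359 ≈ -0.15477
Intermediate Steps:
(44017 - 36985)/(-19401 - 26035) = 7032/(-45436) = 7032*(-1/45436) = -1758/11359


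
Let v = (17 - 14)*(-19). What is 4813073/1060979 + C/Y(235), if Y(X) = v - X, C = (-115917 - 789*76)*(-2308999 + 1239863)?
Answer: -49876810448368387/77451467 ≈ -6.4398e+8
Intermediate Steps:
C = 188040708816 (C = (-115917 - 59964)*(-1069136) = -175881*(-1069136) = 188040708816)
v = -57 (v = 3*(-19) = -57)
Y(X) = -57 - X
4813073/1060979 + C/Y(235) = 4813073/1060979 + 188040708816/(-57 - 1*235) = 4813073*(1/1060979) + 188040708816/(-57 - 235) = 4813073/1060979 + 188040708816/(-292) = 4813073/1060979 + 188040708816*(-1/292) = 4813073/1060979 - 47010177204/73 = -49876810448368387/77451467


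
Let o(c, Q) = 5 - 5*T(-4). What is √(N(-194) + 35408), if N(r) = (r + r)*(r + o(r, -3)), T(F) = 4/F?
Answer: 20*√267 ≈ 326.80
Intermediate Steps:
o(c, Q) = 10 (o(c, Q) = 5 - 20/(-4) = 5 - 20*(-1)/4 = 5 - 5*(-1) = 5 + 5 = 10)
N(r) = 2*r*(10 + r) (N(r) = (r + r)*(r + 10) = (2*r)*(10 + r) = 2*r*(10 + r))
√(N(-194) + 35408) = √(2*(-194)*(10 - 194) + 35408) = √(2*(-194)*(-184) + 35408) = √(71392 + 35408) = √106800 = 20*√267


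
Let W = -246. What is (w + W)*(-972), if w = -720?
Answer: 938952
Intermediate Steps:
(w + W)*(-972) = (-720 - 246)*(-972) = -966*(-972) = 938952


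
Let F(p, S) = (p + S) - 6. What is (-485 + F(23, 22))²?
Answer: 198916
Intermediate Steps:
F(p, S) = -6 + S + p (F(p, S) = (S + p) - 6 = -6 + S + p)
(-485 + F(23, 22))² = (-485 + (-6 + 22 + 23))² = (-485 + 39)² = (-446)² = 198916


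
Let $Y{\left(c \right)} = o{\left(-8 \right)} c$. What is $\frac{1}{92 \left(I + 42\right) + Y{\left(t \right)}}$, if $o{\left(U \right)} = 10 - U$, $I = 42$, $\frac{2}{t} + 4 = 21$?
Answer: $\frac{17}{131412} \approx 0.00012936$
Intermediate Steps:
$t = \frac{2}{17}$ ($t = \frac{2}{-4 + 21} = \frac{2}{17} \approx 0.11765$)
$Y{\left(c \right)} = 18 c$ ($Y{\left(c \right)} = \left(10 - -8\right) c = \left(10 + 8\right) c = 18 c$)
$\frac{1}{92 \left(I + 42\right) + Y{\left(t \right)}} = \frac{1}{92 \left(42 + 42\right) + 18 \cdot \frac{2}{17}} = \frac{1}{92 \cdot 84 + \frac{36}{17}} = \frac{1}{7728 + \frac{36}{17}} = \frac{1}{\frac{131412}{17}} = \frac{17}{131412}$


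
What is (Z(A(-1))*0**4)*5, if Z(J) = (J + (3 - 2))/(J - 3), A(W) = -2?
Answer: 0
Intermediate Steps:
Z(J) = (1 + J)/(-3 + J) (Z(J) = (J + 1)/(-3 + J) = (1 + J)/(-3 + J))
(Z(A(-1))*0**4)*5 = (((1 - 2)/(-3 - 2))*0**4)*5 = ((-1/(-5))*0)*5 = (-1/5*(-1)*0)*5 = ((1/5)*0)*5 = 0*5 = 0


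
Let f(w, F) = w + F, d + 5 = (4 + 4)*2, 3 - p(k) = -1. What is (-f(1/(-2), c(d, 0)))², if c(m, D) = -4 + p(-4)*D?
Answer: 81/4 ≈ 20.250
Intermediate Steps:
p(k) = 4 (p(k) = 3 - 1*(-1) = 3 + 1 = 4)
d = 11 (d = -5 + (4 + 4)*2 = -5 + 8*2 = -5 + 16 = 11)
c(m, D) = -4 + 4*D
f(w, F) = F + w
(-f(1/(-2), c(d, 0)))² = (-((-4 + 4*0) + 1/(-2)))² = (-((-4 + 0) + 1*(-½)))² = (-(-4 - ½))² = (-1*(-9/2))² = (9/2)² = 81/4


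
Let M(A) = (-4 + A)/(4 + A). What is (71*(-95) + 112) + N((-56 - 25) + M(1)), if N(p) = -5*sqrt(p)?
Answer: -6633 - 2*I*sqrt(510) ≈ -6633.0 - 45.166*I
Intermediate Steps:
M(A) = (-4 + A)/(4 + A)
(71*(-95) + 112) + N((-56 - 25) + M(1)) = (71*(-95) + 112) - 5*sqrt((-56 - 25) + (-4 + 1)/(4 + 1)) = (-6745 + 112) - 5*sqrt(-81 - 3/5) = -6633 - 5*sqrt(-81 + (1/5)*(-3)) = -6633 - 5*sqrt(-81 - 3/5) = -6633 - 2*I*sqrt(510)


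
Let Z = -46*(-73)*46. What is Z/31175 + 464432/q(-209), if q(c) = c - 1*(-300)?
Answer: 14492724188/2836925 ≈ 5108.6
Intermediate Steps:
Z = 154468 (Z = 3358*46 = 154468)
q(c) = 300 + c (q(c) = c + 300 = 300 + c)
Z/31175 + 464432/q(-209) = 154468/31175 + 464432/(300 - 209) = 154468*(1/31175) + 464432/91 = 154468/31175 + 464432*(1/91) = 154468/31175 + 464432/91 = 14492724188/2836925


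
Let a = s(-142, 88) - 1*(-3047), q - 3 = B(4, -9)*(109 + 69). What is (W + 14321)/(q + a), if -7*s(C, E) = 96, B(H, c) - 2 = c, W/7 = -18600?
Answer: -811153/12532 ≈ -64.727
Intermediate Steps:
W = -130200 (W = 7*(-18600) = -130200)
B(H, c) = 2 + c
s(C, E) = -96/7 (s(C, E) = -⅐*96 = -96/7)
q = -1243 (q = 3 + (2 - 9)*(109 + 69) = 3 - 7*178 = 3 - 1246 = -1243)
a = 21233/7 (a = -96/7 - 1*(-3047) = -96/7 + 3047 = 21233/7 ≈ 3033.3)
(W + 14321)/(q + a) = (-130200 + 14321)/(-1243 + 21233/7) = -115879/12532/7 = -115879*7/12532 = -811153/12532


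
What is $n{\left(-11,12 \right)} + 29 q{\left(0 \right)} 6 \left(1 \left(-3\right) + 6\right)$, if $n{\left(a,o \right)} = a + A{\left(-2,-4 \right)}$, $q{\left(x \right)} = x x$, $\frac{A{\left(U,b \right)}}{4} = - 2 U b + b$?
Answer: $-91$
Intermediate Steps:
$A{\left(U,b \right)} = 4 b - 8 U b$ ($A{\left(U,b \right)} = 4 \left(- 2 U b + b\right) = 4 \left(b - 2 U b\right) = 4 b - 8 U b$)
$q{\left(x \right)} = x^{2}$
$n{\left(a,o \right)} = -80 + a$ ($n{\left(a,o \right)} = a + 4 \left(-4\right) \left(1 - -4\right) = a + 4 \left(-4\right) \left(1 + 4\right) = a + 4 \left(-4\right) 5 = a - 80 = -80 + a$)
$n{\left(-11,12 \right)} + 29 q{\left(0 \right)} 6 \left(1 \left(-3\right) + 6\right) = \left(-80 - 11\right) + 29 \cdot 0^{2} \cdot 6 \left(1 \left(-3\right) + 6\right) = -91 + 29 \cdot 0 \cdot 6 \left(-3 + 6\right) = -91 + 0 \cdot 6 \cdot 3 = -91 + 0 \cdot 18 = -91 + 0 = -91$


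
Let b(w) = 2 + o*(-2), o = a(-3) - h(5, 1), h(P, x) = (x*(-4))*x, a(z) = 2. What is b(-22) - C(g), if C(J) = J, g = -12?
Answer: 2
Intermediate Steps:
h(P, x) = -4*x**2 (h(P, x) = (-4*x)*x = -4*x**2)
o = 6 (o = 2 - (-4)*1**2 = 2 - (-4) = 2 - 1*(-4) = 2 + 4 = 6)
b(w) = -10 (b(w) = 2 + 6*(-2) = 2 - 12 = -10)
b(-22) - C(g) = -10 - 1*(-12) = -10 + 12 = 2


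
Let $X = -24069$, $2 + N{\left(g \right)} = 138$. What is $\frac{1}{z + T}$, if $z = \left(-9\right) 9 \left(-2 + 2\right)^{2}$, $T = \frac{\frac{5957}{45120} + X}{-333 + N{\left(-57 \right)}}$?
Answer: $\frac{8888640}{1085987323} \approx 0.0081849$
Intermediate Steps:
$N{\left(g \right)} = 136$ ($N{\left(g \right)} = -2 + 138 = 136$)
$T = \frac{1085987323}{8888640}$ ($T = \frac{\frac{5957}{45120} - 24069}{-333 + 136} = \frac{5957 \cdot \frac{1}{45120} - 24069}{-197} = \left(\frac{5957}{45120} - 24069\right) \left(- \frac{1}{197}\right) = \left(- \frac{1085987323}{45120}\right) \left(- \frac{1}{197}\right) = \frac{1085987323}{8888640} \approx 122.18$)
$z = 0$ ($z = - 81 \cdot 0^{2} = \left(-81\right) 0 = 0$)
$\frac{1}{z + T} = \frac{1}{0 + \frac{1085987323}{8888640}} = \frac{1}{\frac{1085987323}{8888640}} = \frac{8888640}{1085987323}$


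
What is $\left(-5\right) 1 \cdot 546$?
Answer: $-2730$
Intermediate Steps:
$\left(-5\right) 1 \cdot 546 = \left(-5\right) 546 = -2730$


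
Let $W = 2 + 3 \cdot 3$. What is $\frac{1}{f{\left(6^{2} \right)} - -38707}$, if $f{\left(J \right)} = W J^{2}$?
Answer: $\frac{1}{52963} \approx 1.8881 \cdot 10^{-5}$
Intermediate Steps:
$W = 11$ ($W = 2 + 9 = 11$)
$f{\left(J \right)} = 11 J^{2}$
$\frac{1}{f{\left(6^{2} \right)} - -38707} = \frac{1}{11 \left(6^{2}\right)^{2} - -38707} = \frac{1}{11 \cdot 36^{2} + \left(-5284 + 43991\right)} = \frac{1}{11 \cdot 1296 + 38707} = \frac{1}{14256 + 38707} = \frac{1}{52963}$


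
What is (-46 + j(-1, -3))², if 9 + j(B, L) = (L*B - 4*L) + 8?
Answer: 1024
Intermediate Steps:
j(B, L) = -1 - 4*L + B*L (j(B, L) = -9 + ((L*B - 4*L) + 8) = -9 + ((B*L - 4*L) + 8) = -9 + ((-4*L + B*L) + 8) = -9 + (8 - 4*L + B*L) = -1 - 4*L + B*L)
(-46 + j(-1, -3))² = (-46 + (-1 - 4*(-3) - 1*(-3)))² = (-46 + (-1 + 12 + 3))² = (-46 + 14)² = (-32)² = 1024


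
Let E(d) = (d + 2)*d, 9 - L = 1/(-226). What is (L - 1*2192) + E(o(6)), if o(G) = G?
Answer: -482509/226 ≈ -2135.0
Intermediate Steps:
L = 2035/226 (L = 9 - 1/(-226) = 9 - 1*(-1/226) = 9 + 1/226 = 2035/226 ≈ 9.0044)
E(d) = d*(2 + d) (E(d) = (2 + d)*d = d*(2 + d))
(L - 1*2192) + E(o(6)) = (2035/226 - 1*2192) + 6*(2 + 6) = (2035/226 - 2192) + 6*8 = -493357/226 + 48 = -482509/226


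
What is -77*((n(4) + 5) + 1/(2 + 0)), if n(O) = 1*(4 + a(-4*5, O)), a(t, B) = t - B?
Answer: 2233/2 ≈ 1116.5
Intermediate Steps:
n(O) = -16 - O (n(O) = 1*(4 + (-4*5 - O)) = 1*(4 + (-20 - O)) = 1*(-16 - O) = -16 - O)
-77*((n(4) + 5) + 1/(2 + 0)) = -77*(((-16 - 1*4) + 5) + 1/(2 + 0)) = -77*(((-16 - 4) + 5) + 1/2) = -77*((-20 + 5) + 1/2) = -77*(-15 + 1/2) = -77*(-29/2) = 2233/2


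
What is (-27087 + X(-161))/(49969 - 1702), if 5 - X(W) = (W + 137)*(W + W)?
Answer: -34810/48267 ≈ -0.72120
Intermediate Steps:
X(W) = 5 - 2*W*(137 + W) (X(W) = 5 - (W + 137)*(W + W) = 5 - (137 + W)*2*W = 5 - 2*W*(137 + W))
(-27087 + X(-161))/(49969 - 1702) = (-27087 + (5 - 274*(-161) - 2*(-161)²))/(49969 - 1702) = (-27087 + (5 + 44114 - 2*25921))/48267 = (-27087 + (5 + 44114 - 51842))*(1/48267) = (-27087 - 7723)*(1/48267) = -34810*1/48267 = -34810/48267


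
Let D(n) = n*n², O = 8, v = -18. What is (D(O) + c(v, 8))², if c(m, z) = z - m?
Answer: 289444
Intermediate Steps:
D(n) = n³
(D(O) + c(v, 8))² = (8³ + (8 - 1*(-18)))² = (512 + (8 + 18))² = (512 + 26)² = 538² = 289444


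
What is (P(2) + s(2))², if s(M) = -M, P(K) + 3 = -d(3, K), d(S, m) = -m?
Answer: 9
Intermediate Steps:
P(K) = -3 + K (P(K) = -3 - (-1)*K = -3 + K)
(P(2) + s(2))² = ((-3 + 2) - 1*2)² = (-1 - 2)² = (-3)² = 9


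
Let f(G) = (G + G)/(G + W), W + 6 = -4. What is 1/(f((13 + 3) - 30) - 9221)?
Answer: -6/55319 ≈ -0.00010846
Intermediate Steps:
W = -10 (W = -6 - 4 = -10)
f(G) = 2*G/(-10 + G) (f(G) = (G + G)/(G - 10) = (2*G)/(-10 + G) = 2*G/(-10 + G))
1/(f((13 + 3) - 30) - 9221) = 1/(2*((13 + 3) - 30)/(-10 + ((13 + 3) - 30)) - 9221) = 1/(2*(16 - 30)/(-10 + (16 - 30)) - 9221) = 1/(2*(-14)/(-10 - 14) - 9221) = 1/(2*(-14)/(-24) - 9221) = 1/(2*(-14)*(-1/24) - 9221) = 1/(7/6 - 9221) = 1/(-55319/6) = -6/55319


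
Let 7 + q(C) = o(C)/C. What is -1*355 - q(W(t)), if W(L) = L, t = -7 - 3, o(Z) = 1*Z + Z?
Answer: -350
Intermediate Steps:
o(Z) = 2*Z (o(Z) = Z + Z = 2*Z)
t = -10
q(C) = -5 (q(C) = -7 + (2*C)/C = -7 + 2 = -5)
-1*355 - q(W(t)) = -1*355 - 1*(-5) = -355 + 5 = -350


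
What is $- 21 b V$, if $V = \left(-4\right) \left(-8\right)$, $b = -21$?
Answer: $14112$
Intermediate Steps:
$V = 32$
$- 21 b V = \left(-21\right) \left(-21\right) 32 = 441 \cdot 32 = 14112$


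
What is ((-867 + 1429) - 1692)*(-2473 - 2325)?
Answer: 5421740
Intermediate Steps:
((-867 + 1429) - 1692)*(-2473 - 2325) = (562 - 1692)*(-4798) = -1130*(-4798) = 5421740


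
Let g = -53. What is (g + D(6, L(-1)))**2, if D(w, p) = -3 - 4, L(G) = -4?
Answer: 3600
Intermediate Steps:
D(w, p) = -7
(g + D(6, L(-1)))**2 = (-53 - 7)**2 = (-60)**2 = 3600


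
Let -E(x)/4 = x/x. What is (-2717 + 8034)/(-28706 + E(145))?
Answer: -5317/28710 ≈ -0.18520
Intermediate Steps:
E(x) = -4 (E(x) = -4*x/x = -4*1 = -4)
(-2717 + 8034)/(-28706 + E(145)) = (-2717 + 8034)/(-28706 - 4) = 5317/(-28710) = 5317*(-1/28710) = -5317/28710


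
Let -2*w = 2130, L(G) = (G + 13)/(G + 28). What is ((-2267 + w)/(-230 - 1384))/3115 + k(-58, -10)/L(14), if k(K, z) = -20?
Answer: -33516686/1077345 ≈ -31.110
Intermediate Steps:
L(G) = (13 + G)/(28 + G)
w = -1065 (w = -1/2*2130 = -1065)
((-2267 + w)/(-230 - 1384))/3115 + k(-58, -10)/L(14) = ((-2267 - 1065)/(-230 - 1384))/3115 - 20*(28 + 14)/(13 + 14) = -3332/(-1614)*(1/3115) - 20/(27/42) = -3332*(-1/1614)*(1/3115) - 20/((1/42)*27) = (1666/807)*(1/3115) - 20/9/14 = 238/359115 - 20*14/9 = 238/359115 - 280/9 = -33516686/1077345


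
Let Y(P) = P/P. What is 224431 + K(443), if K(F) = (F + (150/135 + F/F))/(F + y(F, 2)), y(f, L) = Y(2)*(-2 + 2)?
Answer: 894810403/3987 ≈ 2.2443e+5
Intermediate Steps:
Y(P) = 1
y(f, L) = 0 (y(f, L) = 1*(-2 + 2) = 1*0 = 0)
K(F) = (19/9 + F)/F (K(F) = (F + (150/135 + F/F))/(F + 0) = (F + (150*(1/135) + 1))/F = (F + (10/9 + 1))/F = (F + 19/9)/F = (19/9 + F)/F)
224431 + K(443) = 224431 + (19/9 + 443)/443 = 224431 + (1/443)*(4006/9) = 224431 + 4006/3987 = 894810403/3987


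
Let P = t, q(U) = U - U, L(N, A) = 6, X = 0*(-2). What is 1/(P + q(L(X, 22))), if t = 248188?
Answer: 1/248188 ≈ 4.0292e-6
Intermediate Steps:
X = 0
q(U) = 0
P = 248188
1/(P + q(L(X, 22))) = 1/(248188 + 0) = 1/248188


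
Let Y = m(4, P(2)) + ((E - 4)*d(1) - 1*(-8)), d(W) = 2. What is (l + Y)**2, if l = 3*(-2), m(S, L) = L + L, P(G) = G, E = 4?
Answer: 36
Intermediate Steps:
m(S, L) = 2*L
l = -6
Y = 12 (Y = 2*2 + ((4 - 4)*2 - 1*(-8)) = 4 + (0*2 + 8) = 4 + (0 + 8) = 4 + 8 = 12)
(l + Y)**2 = (-6 + 12)**2 = 6**2 = 36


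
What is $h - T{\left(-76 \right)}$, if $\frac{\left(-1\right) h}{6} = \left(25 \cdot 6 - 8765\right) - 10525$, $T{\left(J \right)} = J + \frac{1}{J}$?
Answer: $\frac{8733617}{76} \approx 1.1492 \cdot 10^{5}$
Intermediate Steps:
$h = 114840$ ($h = - 6 \left(\left(25 \cdot 6 - 8765\right) - 10525\right) = - 6 \left(\left(150 - 8765\right) - 10525\right) = - 6 \left(-8615 - 10525\right) = \left(-6\right) \left(-19140\right) = 114840$)
$h - T{\left(-76 \right)} = 114840 - \left(-76 + \frac{1}{-76}\right) = 114840 - \left(-76 - \frac{1}{76}\right) = 114840 - - \frac{5777}{76} = 114840 + \frac{5777}{76} = \frac{8733617}{76}$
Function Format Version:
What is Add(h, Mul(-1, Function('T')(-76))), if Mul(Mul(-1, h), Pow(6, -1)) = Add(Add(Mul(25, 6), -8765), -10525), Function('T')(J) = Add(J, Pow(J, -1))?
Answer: Rational(8733617, 76) ≈ 1.1492e+5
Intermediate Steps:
h = 114840 (h = Mul(-6, Add(Add(Mul(25, 6), -8765), -10525)) = Mul(-6, Add(Add(150, -8765), -10525)) = Mul(-6, Add(-8615, -10525)) = Mul(-6, -19140) = 114840)
Add(h, Mul(-1, Function('T')(-76))) = Add(114840, Mul(-1, Add(-76, Pow(-76, -1)))) = Add(114840, Mul(-1, Add(-76, Rational(-1, 76)))) = Add(114840, Mul(-1, Rational(-5777, 76))) = Add(114840, Rational(5777, 76)) = Rational(8733617, 76)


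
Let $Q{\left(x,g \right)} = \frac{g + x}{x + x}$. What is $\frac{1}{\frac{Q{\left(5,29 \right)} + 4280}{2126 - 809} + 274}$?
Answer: $\frac{2195}{608569} \approx 0.0036068$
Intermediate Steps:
$Q{\left(x,g \right)} = \frac{g + x}{2 x}$
$\frac{1}{\frac{Q{\left(5,29 \right)} + 4280}{2126 - 809} + 274} = \frac{1}{\frac{\frac{29 + 5}{2 \cdot 5} + 4280}{2126 - 809} + 274} = \frac{1}{\frac{\frac{1}{2} \cdot \frac{1}{5} \cdot 34 + 4280}{1317} + 274} = \frac{1}{\left(\frac{17}{5} + 4280\right) \frac{1}{1317} + 274} = \frac{1}{\frac{21417}{5} \cdot \frac{1}{1317} + 274} = \frac{1}{\frac{7139}{2195} + 274} = \frac{1}{\frac{608569}{2195}} = \frac{2195}{608569}$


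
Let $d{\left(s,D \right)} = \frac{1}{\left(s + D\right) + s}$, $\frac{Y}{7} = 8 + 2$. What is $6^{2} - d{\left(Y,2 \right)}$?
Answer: $\frac{5111}{142} \approx 35.993$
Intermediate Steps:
$Y = 70$ ($Y = 7 \left(8 + 2\right) = 7 \cdot 10 = 70$)
$d{\left(s,D \right)} = \frac{1}{D + 2 s}$ ($d{\left(s,D \right)} = \frac{1}{\left(D + s\right) + s} = \frac{1}{D + 2 s}$)
$6^{2} - d{\left(Y,2 \right)} = 6^{2} - \frac{1}{2 + 2 \cdot 70} = 36 - \frac{1}{2 + 140} = 36 - \frac{1}{142} = \frac{5111}{142}$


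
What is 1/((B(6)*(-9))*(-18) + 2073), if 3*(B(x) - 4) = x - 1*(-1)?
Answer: 1/3099 ≈ 0.00032268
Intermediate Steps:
B(x) = 13/3 + x/3 (B(x) = 4 + (x - 1*(-1))/3 = 4 + (x + 1)/3 = 4 + (1 + x)/3 = 4 + (1/3 + x/3) = 13/3 + x/3)
1/((B(6)*(-9))*(-18) + 2073) = 1/(((13/3 + (1/3)*6)*(-9))*(-18) + 2073) = 1/(((13/3 + 2)*(-9))*(-18) + 2073) = 1/(((19/3)*(-9))*(-18) + 2073) = 1/(-57*(-18) + 2073) = 1/(1026 + 2073) = 1/3099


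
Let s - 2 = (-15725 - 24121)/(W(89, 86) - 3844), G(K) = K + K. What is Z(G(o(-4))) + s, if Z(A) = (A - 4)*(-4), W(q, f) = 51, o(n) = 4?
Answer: -13256/3793 ≈ -3.4949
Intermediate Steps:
G(K) = 2*K
Z(A) = 16 - 4*A (Z(A) = (-4 + A)*(-4) = 16 - 4*A)
s = 47432/3793 (s = 2 + (-15725 - 24121)/(51 - 3844) = 2 - 39846/(-3793) = 2 - 39846*(-1/3793) = 2 + 39846/3793 = 47432/3793 ≈ 12.505)
Z(G(o(-4))) + s = (16 - 8*4) + 47432/3793 = (16 - 4*8) + 47432/3793 = (16 - 32) + 47432/3793 = -16 + 47432/3793 = -13256/3793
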